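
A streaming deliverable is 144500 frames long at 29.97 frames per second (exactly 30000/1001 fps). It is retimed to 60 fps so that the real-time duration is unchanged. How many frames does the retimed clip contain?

Target frames = source frames × (target rate / source rate) = 144500 × (60)/(30000/1001) = 144500 × 1001/500 = 289289.

289289 frames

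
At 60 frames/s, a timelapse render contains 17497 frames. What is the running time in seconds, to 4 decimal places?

291.6167 seconds

Running time = 17497 × 1/60 = 17497/60 s ≈ 291.6167 s.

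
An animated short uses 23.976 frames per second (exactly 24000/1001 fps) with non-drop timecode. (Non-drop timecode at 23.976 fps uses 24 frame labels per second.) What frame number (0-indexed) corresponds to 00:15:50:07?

frame 22807

Total seconds to the label: (0 × 3600 + 15 × 60 + 50) = 950.
Frame index = 950 × 24 + 7 = 22807.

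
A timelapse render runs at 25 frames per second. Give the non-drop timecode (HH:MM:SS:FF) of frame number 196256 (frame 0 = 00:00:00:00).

196256 ÷ 25 = 7850 full seconds, remainder 6 frames.
7850 s = 2 h 10 min 50 s.
Timecode: 02:10:50:06.

02:10:50:06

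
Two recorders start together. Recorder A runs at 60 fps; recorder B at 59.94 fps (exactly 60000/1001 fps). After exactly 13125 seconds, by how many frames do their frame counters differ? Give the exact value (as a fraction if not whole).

112500/143 frames

A emits 60 × 13125 = 787500 frames; B emits 60000/1001 × 13125 = 112500000/143.
Difference = 112500/143 frames (≈ 786.7133); B is behind A.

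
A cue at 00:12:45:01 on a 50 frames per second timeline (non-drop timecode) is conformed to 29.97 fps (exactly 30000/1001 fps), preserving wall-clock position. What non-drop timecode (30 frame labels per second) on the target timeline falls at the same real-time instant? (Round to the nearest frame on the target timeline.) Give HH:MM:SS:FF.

Source frame index: (0×3600 + 12×60 + 45) × 50 + 1 = 38251.
Real time: 38251 / (50) = 38251/50 s.
Target frame: (38251/50) × (30000/1001) = 22950600/1001 ≈ 22927.672 → 22928.
At 30 labels/s: frame 22928 → 00:12:44:08.

00:12:44:08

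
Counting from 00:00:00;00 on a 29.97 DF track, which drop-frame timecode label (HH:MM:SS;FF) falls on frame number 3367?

Each 10-minute DF block holds 10 × 60 × 30 − 9 × 2 = 17982 frames. 3367 ÷ 17982 → 0 full blocks, remainder 3367.
Within the partial block the first minute is 1800 frames and each further minute 1798, so 1 further minute boundary passed. Total skipped labels = 18 × 0 + 2 × 1 = 2.
Non-drop label index = 3367 + 2 = 3369; at 30 labels/s that is 00:01:52:09, i.e. DF 00:01:52;09.

00:01:52;09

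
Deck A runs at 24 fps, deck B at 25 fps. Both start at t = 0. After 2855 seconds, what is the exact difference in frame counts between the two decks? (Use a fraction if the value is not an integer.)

A emits 24 × 2855 = 68520 frames; B emits 25 × 2855 = 71375.
Difference = 2855 frames; B is ahead of A.

2855 frames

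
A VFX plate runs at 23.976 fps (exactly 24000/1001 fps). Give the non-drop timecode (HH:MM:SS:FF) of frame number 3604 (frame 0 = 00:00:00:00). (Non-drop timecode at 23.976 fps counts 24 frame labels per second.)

3604 ÷ 24 = 150 full seconds, remainder 4 frames.
150 s = 0 h 2 min 30 s.
Timecode: 00:02:30:04.

00:02:30:04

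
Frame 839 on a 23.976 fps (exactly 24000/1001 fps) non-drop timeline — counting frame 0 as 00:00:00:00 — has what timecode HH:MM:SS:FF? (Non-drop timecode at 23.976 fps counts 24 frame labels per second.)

839 ÷ 24 = 34 full seconds, remainder 23 frames.
34 s = 0 h 0 min 34 s.
Timecode: 00:00:34:23.

00:00:34:23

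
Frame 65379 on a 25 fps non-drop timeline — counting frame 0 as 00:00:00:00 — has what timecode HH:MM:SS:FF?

65379 ÷ 25 = 2615 full seconds, remainder 4 frames.
2615 s = 0 h 43 min 35 s.
Timecode: 00:43:35:04.

00:43:35:04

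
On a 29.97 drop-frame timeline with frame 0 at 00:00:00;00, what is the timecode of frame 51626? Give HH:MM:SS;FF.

00:28:42;18

Each 10-minute DF block holds 10 × 60 × 30 − 9 × 2 = 17982 frames. 51626 ÷ 17982 → 2 full blocks, remainder 15662.
Within the partial block the first minute is 1800 frames and each further minute 1798, so 8 further minute boundaries passed. Total skipped labels = 18 × 2 + 2 × 8 = 52.
Non-drop label index = 51626 + 52 = 51678; at 30 labels/s that is 00:28:42:18, i.e. DF 00:28:42;18.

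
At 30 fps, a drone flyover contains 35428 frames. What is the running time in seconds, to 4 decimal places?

Running time = 35428 × 1/30 = 17714/15 s ≈ 1180.9333 s.

1180.9333 seconds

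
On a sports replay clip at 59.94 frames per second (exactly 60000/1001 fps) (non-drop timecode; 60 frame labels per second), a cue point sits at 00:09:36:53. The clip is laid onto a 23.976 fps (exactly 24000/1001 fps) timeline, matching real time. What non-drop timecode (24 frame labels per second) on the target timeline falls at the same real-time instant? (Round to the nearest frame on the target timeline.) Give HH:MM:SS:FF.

00:09:36:21

Source frame index: (0×3600 + 9×60 + 36) × 60 + 53 = 34613.
Real time: 34613 / (60000/1001) = 34647613/60000 s.
Target frame: (34647613/60000) × (24000/1001) = 69226/5 ≈ 13845.200 → 13845.
At 24 labels/s: frame 13845 → 00:09:36:21.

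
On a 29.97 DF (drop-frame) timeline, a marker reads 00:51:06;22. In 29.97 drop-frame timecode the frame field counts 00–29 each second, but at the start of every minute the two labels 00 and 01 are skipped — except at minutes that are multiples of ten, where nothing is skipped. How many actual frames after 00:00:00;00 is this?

91910

As if non-drop at 30 labels/s: (0 × 3600 + 51 × 60 + 6) × 30 + 22 = 92002.
Minute boundaries passed: 51; those not divisible by 10: 51 − 5 = 46; dropped labels = 2 × 46 = 92.
Actual frame index = 92002 − 92 = 91910.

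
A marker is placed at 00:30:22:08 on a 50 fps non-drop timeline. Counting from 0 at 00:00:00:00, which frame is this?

Total seconds to the label: (0 × 3600 + 30 × 60 + 22) = 1822.
Frame index = 1822 × 50 + 8 = 91108.

91108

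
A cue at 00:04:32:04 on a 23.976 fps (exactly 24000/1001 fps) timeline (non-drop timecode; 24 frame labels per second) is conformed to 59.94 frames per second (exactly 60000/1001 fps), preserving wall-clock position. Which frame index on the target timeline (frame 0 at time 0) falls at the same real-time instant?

frame 16330

Source frame index: (0×3600 + 4×60 + 32) × 24 + 4 = 6532.
Real time: 6532 / (24000/1001) = 1634633/6000 s.
Target frame: (1634633/6000) × (60000/1001) = 16330.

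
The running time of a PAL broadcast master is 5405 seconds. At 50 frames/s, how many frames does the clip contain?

Frames = 5405 × 50 = 270250.

270250 frames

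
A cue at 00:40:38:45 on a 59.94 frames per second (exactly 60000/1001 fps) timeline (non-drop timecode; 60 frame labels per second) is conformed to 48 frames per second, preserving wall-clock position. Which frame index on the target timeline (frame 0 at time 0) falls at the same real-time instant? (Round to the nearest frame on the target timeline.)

frame 117177

Source frame index: (0×3600 + 40×60 + 38) × 60 + 45 = 146325.
Real time: 146325 / (60000/1001) = 1952951/800 s.
Target frame: (1952951/800) × (48) = 5858853/50 ≈ 117177.060 → 117177.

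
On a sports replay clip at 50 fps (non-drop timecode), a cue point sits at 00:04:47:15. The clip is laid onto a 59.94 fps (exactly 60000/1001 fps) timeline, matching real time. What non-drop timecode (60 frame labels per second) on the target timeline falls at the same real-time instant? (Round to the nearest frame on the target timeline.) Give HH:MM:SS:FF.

Source frame index: (0×3600 + 4×60 + 47) × 50 + 15 = 14365.
Real time: 14365 / (50) = 2873/10 s.
Target frame: (2873/10) × (60000/1001) = 1326000/77 ≈ 17220.779 → 17221.
At 60 labels/s: frame 17221 → 00:04:47:01.

00:04:47:01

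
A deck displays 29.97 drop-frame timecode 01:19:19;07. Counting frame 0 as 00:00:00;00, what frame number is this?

142633

As if non-drop at 30 labels/s: (1 × 3600 + 19 × 60 + 19) × 30 + 7 = 142777.
Minute boundaries passed: 79; those not divisible by 10: 79 − 7 = 72; dropped labels = 2 × 72 = 144.
Actual frame index = 142777 − 144 = 142633.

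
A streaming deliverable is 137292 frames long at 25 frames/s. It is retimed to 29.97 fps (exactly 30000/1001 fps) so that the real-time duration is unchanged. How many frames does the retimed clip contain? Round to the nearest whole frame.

Frames at target rate = 137292 × (30000/1001) / (25) = 164750400/1001 ≈ 164585.814.
Nearest whole frame: 164586.

164586 frames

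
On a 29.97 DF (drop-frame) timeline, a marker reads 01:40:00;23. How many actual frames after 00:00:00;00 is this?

As if non-drop at 30 labels/s: (1 × 3600 + 40 × 60 + 0) × 30 + 23 = 180023.
Minute boundaries passed: 100; those not divisible by 10: 100 − 10 = 90; dropped labels = 2 × 90 = 180.
Actual frame index = 180023 − 180 = 179843.

179843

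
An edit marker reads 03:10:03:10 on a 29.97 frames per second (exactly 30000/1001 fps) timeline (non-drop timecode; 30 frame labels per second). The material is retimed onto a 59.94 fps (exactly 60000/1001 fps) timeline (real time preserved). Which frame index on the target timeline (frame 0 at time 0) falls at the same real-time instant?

Source frame index: (3×3600 + 10×60 + 3) × 30 + 10 = 342100.
Real time: 342100 / (30000/1001) = 3424421/300 s.
Target frame: (3424421/300) × (60000/1001) = 684200.

frame 684200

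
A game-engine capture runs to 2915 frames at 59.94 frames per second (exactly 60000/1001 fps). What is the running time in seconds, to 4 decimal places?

48.6319 seconds

Running time = 2915 × 1001/60000 = 583583/12000 s ≈ 48.6319 s.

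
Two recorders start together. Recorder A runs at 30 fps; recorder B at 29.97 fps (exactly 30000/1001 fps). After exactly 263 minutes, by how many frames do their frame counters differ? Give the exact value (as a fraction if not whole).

473400/1001 frames

263 min = 15780 s.
A emits 30 × 15780 = 473400 frames; B emits 30000/1001 × 15780 = 473400000/1001.
Difference = 473400/1001 frames (≈ 472.9271); B is behind A.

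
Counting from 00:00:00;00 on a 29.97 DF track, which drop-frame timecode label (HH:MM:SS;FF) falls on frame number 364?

Ten DF minutes hold 17982 frames, so frame 364 lies in block 0 (frames 0–17981) with 364 frames into that block.
The block's first minute is 1800 frames and the rest 1798 each; 364 frames reaches minute 0, so 0 × 18 + 0 × 2 = 0 labels have been skipped so far.
Adding those back, label number 364 + 0 = 364 at 30 labels/s is 12 s + 4 f = 0 h 0 min 12 s frame 4, i.e. 00:00:12;04.

00:00:12;04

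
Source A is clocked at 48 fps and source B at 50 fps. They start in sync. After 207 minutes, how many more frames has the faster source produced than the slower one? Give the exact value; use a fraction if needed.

24840 frames

207 min = 12420 s.
A emits 48 × 12420 = 596160 frames; B emits 50 × 12420 = 621000.
Difference = 24840 frames; B is ahead of A.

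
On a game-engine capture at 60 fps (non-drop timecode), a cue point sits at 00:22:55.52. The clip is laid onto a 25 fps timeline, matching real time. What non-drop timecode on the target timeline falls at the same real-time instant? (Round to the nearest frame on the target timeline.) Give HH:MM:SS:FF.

Source frame index: (0×3600 + 22×60 + 55) × 60 + 52 = 82552.
Real time: 82552 / (60) = 20638/15 s.
Target frame: (20638/15) × (25) = 103190/3 ≈ 34396.667 → 34397.
At 25 labels/s: frame 34397 → 00:22:55:22.

00:22:55:22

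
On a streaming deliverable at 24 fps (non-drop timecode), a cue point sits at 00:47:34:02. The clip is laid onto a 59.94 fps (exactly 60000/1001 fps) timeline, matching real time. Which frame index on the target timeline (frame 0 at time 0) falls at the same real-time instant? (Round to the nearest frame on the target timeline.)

frame 171074

Source frame index: (0×3600 + 47×60 + 34) × 24 + 2 = 68498.
Real time: 68498 / (24) = 34249/12 s.
Target frame: (34249/12) × (60000/1001) = 171245000/1001 ≈ 171073.926 → 171074.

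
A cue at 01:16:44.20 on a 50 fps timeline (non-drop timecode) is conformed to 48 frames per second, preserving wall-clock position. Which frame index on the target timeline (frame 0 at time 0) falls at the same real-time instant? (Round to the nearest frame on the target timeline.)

Source frame index: (1×3600 + 16×60 + 44) × 50 + 20 = 230220.
Real time: 230220 / (50) = 23022/5 s.
Target frame: (23022/5) × (48) = 1105056/5 ≈ 221011.200 → 221011.

frame 221011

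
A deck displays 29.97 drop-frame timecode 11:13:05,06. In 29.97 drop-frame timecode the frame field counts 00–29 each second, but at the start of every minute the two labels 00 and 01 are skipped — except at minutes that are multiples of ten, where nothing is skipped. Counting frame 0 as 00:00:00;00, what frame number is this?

Complete 10-minute blocks: 67, each 17982 frames → 1204794.
Remaining 3 whole minutes in the current block: 1800 + 2 × 1798 = 5396 frames.
Within the current minute: 5 × 30 + 6 − 2 = 154 (labels ;00/;01 skipped at this minute). Total = 1204794 + 5396 + 154 = 1210344.

1210344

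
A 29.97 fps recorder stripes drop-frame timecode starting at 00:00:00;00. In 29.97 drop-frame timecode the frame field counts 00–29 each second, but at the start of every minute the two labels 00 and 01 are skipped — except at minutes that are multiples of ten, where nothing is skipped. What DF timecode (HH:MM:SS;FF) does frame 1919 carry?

00:01:04;01

Ten DF minutes hold 17982 frames, so frame 1919 lies in block 0 (frames 0–17981) with 1919 frames into that block.
The block's first minute is 1800 frames and the rest 1798 each; 1919 frames reaches minute 1, so 0 × 18 + 1 × 2 = 2 labels have been skipped so far.
Adding those back, label number 1919 + 2 = 1921 at 30 labels/s is 64 s + 1 f = 0 h 1 min 4 s frame 1, i.e. 00:01:04;01.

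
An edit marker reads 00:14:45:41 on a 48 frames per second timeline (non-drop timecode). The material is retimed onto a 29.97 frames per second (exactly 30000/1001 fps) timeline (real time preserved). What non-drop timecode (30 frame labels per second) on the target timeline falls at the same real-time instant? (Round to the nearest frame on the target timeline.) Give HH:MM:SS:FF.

Source frame index: (0×3600 + 14×60 + 45) × 48 + 41 = 42521.
Real time: 42521 / (48) = 42521/48 s.
Target frame: (42521/48) × (30000/1001) = 26575625/1001 ≈ 26549.076 → 26549.
At 30 labels/s: frame 26549 → 00:14:44:29.

00:14:44:29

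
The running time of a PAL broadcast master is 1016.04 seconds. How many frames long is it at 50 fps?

50802 frames

Frames = 1016.04 × 50 = 50802.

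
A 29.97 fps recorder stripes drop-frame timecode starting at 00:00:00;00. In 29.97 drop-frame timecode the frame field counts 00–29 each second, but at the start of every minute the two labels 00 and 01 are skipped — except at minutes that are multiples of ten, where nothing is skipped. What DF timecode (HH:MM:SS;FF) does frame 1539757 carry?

Ten DF minutes hold 17982 frames, so frame 1539757 lies in block 85 (frames 1528470–1546451) with 11287 frames into that block.
The block's first minute is 1800 frames and the rest 1798 each; 11287 frames reaches minute 6, so 85 × 18 + 6 × 2 = 1542 labels have been skipped so far.
Adding those back, label number 1539757 + 1542 = 1541299 at 30 labels/s is 51376 s + 19 f = 14 h 16 min 16 s frame 19, i.e. 14:16:16;19.

14:16:16;19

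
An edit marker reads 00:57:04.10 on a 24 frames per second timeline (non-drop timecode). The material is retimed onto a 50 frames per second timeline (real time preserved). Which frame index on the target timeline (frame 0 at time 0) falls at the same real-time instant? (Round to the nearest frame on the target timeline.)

frame 171221

Source frame index: (0×3600 + 57×60 + 4) × 24 + 10 = 82186.
Real time: 82186 / (24) = 41093/12 s.
Target frame: (41093/12) × (50) = 1027325/6 ≈ 171220.833 → 171221.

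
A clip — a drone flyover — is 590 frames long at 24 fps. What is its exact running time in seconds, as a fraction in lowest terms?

Running time = 590 ÷ (24) = 590 × 1/24 = 295/12 s.

295/12 seconds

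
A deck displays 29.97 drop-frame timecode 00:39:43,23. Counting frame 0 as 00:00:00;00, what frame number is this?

As if non-drop at 30 labels/s: (0 × 3600 + 39 × 60 + 43) × 30 + 23 = 71513.
Minute boundaries passed: 39; those not divisible by 10: 39 − 3 = 36; dropped labels = 2 × 36 = 72.
Actual frame index = 71513 − 72 = 71441.

71441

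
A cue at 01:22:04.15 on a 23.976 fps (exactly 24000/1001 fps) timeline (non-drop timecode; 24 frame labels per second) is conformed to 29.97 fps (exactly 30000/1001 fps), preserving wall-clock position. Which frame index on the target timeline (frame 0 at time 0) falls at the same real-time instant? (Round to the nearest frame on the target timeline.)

frame 147739

Source frame index: (1×3600 + 22×60 + 4) × 24 + 15 = 118191.
Real time: 118191 / (24000/1001) = 39436397/8000 s.
Target frame: (39436397/8000) × (30000/1001) = 590955/4 ≈ 147738.750 → 147739.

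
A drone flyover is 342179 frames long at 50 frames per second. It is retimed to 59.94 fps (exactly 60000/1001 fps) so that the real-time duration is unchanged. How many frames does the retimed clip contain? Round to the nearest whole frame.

Frames at target rate = 342179 × (60000/1001) / (50) = 410614800/1001 ≈ 410204.595.
Nearest whole frame: 410205.

410205 frames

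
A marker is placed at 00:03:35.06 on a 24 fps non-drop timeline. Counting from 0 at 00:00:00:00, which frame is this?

5166

Total seconds to the label: (0 × 3600 + 3 × 60 + 35) = 215.
Frame index = 215 × 24 + 6 = 5166.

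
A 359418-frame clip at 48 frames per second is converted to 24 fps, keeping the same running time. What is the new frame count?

179709 frames

Target frames = source frames × (target rate / source rate) = 359418 × (24)/(48) = 359418 × 1/2 = 179709.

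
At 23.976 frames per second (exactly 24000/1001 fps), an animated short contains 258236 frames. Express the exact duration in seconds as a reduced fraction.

64623559/6000 seconds

Running time = 258236 ÷ (24000/1001) = 258236 × 1001/24000 = 64623559/6000 s.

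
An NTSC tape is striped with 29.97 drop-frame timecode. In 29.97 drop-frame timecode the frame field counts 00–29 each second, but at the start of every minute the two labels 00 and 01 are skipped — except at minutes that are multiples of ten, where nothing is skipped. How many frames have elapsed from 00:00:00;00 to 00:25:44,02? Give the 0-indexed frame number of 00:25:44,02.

As if non-drop at 30 labels/s: (0 × 3600 + 25 × 60 + 44) × 30 + 2 = 46322.
Minute boundaries passed: 25; those not divisible by 10: 25 − 2 = 23; dropped labels = 2 × 23 = 46.
Actual frame index = 46322 − 46 = 46276.

46276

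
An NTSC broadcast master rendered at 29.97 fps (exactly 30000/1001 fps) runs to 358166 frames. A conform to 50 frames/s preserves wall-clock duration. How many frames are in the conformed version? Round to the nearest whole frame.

597540 frames

Frames at target rate = 358166 × (50) / (30000/1001) = 179262083/300 ≈ 597540.277.
Nearest whole frame: 597540.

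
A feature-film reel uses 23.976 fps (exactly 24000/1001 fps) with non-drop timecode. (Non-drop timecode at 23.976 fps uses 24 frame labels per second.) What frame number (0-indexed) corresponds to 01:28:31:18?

frame 127482

Total seconds to the label: (1 × 3600 + 28 × 60 + 31) = 5311.
Frame index = 5311 × 24 + 18 = 127482.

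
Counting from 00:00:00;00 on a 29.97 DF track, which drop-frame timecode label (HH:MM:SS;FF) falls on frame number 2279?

Ten DF minutes hold 17982 frames, so frame 2279 lies in block 0 (frames 0–17981) with 2279 frames into that block.
The block's first minute is 1800 frames and the rest 1798 each; 2279 frames reaches minute 1, so 0 × 18 + 1 × 2 = 2 labels have been skipped so far.
Adding those back, label number 2279 + 2 = 2281 at 30 labels/s is 76 s + 1 f = 0 h 1 min 16 s frame 1, i.e. 00:01:16;01.

00:01:16;01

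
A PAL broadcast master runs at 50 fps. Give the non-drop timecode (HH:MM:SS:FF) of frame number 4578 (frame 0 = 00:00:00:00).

4578 ÷ 50 = 91 full seconds, remainder 28 frames.
91 s = 0 h 1 min 31 s.
Timecode: 00:01:31:28.

00:01:31:28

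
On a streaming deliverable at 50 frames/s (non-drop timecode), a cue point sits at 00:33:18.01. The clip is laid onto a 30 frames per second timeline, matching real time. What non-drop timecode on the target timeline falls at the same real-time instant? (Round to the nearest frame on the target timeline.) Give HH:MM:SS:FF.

Source frame index: (0×3600 + 33×60 + 18) × 50 + 1 = 99901.
Real time: 99901 / (50) = 99901/50 s.
Target frame: (99901/50) × (30) = 299703/5 ≈ 59940.600 → 59941.
At 30 labels/s: frame 59941 → 00:33:18:01.

00:33:18:01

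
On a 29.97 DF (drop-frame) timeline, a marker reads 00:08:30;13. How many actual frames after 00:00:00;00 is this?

15297

Complete 10-minute blocks: 0, each 17982 frames → 0.
Remaining 8 whole minutes in the current block: 1800 + 7 × 1798 = 14386 frames.
Within the current minute: 30 × 30 + 13 − 2 = 911 (labels ;00/;01 skipped at this minute). Total = 0 + 14386 + 911 = 15297.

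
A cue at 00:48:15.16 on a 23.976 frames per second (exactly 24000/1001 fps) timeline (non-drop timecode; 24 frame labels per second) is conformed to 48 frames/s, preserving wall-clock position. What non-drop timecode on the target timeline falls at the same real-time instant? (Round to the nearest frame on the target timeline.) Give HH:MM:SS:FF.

00:48:18:27

Source frame index: (0×3600 + 48×60 + 15) × 24 + 16 = 69496.
Real time: 69496 / (24000/1001) = 8695687/3000 s.
Target frame: (8695687/3000) × (48) = 17391374/125 ≈ 139130.992 → 139131.
At 48 labels/s: frame 139131 → 00:48:18:27.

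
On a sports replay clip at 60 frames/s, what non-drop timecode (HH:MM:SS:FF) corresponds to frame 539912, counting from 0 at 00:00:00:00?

02:29:58:32

539912 ÷ 60 = 8998 full seconds, remainder 32 frames.
8998 s = 2 h 29 min 58 s.
Timecode: 02:29:58:32.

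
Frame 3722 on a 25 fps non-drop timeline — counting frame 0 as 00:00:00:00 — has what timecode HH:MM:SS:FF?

00:02:28:22

3722 ÷ 25 = 148 full seconds, remainder 22 frames.
148 s = 0 h 2 min 28 s.
Timecode: 00:02:28:22.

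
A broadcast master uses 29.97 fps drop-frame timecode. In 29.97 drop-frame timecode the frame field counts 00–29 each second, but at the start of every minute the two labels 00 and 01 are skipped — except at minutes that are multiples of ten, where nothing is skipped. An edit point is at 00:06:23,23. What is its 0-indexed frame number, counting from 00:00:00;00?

As if non-drop at 30 labels/s: (0 × 3600 + 6 × 60 + 23) × 30 + 23 = 11513.
Minute boundaries passed: 6; those not divisible by 10: 6 − 0 = 6; dropped labels = 2 × 6 = 12.
Actual frame index = 11513 − 12 = 11501.

11501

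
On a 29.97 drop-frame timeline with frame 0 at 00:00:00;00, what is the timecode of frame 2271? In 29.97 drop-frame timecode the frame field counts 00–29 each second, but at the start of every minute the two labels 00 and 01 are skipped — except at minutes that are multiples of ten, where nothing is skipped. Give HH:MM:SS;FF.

00:01:15;23

Ten DF minutes hold 17982 frames, so frame 2271 lies in block 0 (frames 0–17981) with 2271 frames into that block.
The block's first minute is 1800 frames and the rest 1798 each; 2271 frames reaches minute 1, so 0 × 18 + 1 × 2 = 2 labels have been skipped so far.
Adding those back, label number 2271 + 2 = 2273 at 30 labels/s is 75 s + 23 f = 0 h 1 min 15 s frame 23, i.e. 00:01:15;23.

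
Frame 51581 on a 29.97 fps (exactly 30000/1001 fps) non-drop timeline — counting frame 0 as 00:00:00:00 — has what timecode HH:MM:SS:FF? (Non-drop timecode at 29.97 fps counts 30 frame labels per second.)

51581 ÷ 30 = 1719 full seconds, remainder 11 frames.
1719 s = 0 h 28 min 39 s.
Timecode: 00:28:39:11.

00:28:39:11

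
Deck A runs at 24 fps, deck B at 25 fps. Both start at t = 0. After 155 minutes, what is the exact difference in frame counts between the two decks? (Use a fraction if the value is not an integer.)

155 min = 9300 s.
A emits 24 × 9300 = 223200 frames; B emits 25 × 9300 = 232500.
Difference = 9300 frames; B is ahead of A.

9300 frames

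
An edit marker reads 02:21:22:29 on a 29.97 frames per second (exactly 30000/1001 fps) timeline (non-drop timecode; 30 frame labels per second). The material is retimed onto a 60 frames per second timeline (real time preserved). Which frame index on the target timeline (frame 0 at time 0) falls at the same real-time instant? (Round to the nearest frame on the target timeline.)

frame 509487

Source frame index: (2×3600 + 21×60 + 22) × 30 + 29 = 254489.
Real time: 254489 / (30000/1001) = 254743489/30000 s.
Target frame: (254743489/30000) × (60) = 254743489/500 ≈ 509486.978 → 509487.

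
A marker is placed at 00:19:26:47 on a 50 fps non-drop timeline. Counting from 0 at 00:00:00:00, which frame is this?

Total seconds to the label: (0 × 3600 + 19 × 60 + 26) = 1166.
Frame index = 1166 × 50 + 47 = 58347.

58347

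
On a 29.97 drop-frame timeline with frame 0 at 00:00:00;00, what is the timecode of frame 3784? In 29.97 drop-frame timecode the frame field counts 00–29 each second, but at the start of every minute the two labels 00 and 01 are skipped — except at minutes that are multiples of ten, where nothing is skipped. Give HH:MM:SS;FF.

00:02:06;08

Each 10-minute DF block holds 10 × 60 × 30 − 9 × 2 = 17982 frames. 3784 ÷ 17982 → 0 full blocks, remainder 3784.
Within the partial block the first minute is 1800 frames and each further minute 1798, so 2 further minute boundaries passed. Total skipped labels = 18 × 0 + 2 × 2 = 4.
Non-drop label index = 3784 + 4 = 3788; at 30 labels/s that is 00:02:06:08, i.e. DF 00:02:06;08.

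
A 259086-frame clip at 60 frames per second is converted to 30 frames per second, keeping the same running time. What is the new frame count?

129543 frames

Target frames = source frames × (target rate / source rate) = 259086 × (30)/(60) = 259086 × 1/2 = 129543.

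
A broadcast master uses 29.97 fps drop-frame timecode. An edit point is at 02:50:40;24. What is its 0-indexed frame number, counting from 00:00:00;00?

As if non-drop at 30 labels/s: (2 × 3600 + 50 × 60 + 40) × 30 + 24 = 307224.
Minute boundaries passed: 170; those not divisible by 10: 170 − 17 = 153; dropped labels = 2 × 153 = 306.
Actual frame index = 307224 − 306 = 306918.

306918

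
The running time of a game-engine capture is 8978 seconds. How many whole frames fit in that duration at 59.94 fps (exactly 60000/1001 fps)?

538141 frames

Frames = 8978 × 60000/1001 = 538680000/1001 ≈ 538141.8581.
Complete frames: 538141.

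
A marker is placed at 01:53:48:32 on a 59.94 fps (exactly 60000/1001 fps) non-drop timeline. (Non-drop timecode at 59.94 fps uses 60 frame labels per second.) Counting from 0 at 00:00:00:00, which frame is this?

frame 409712

Total seconds to the label: (1 × 3600 + 53 × 60 + 48) = 6828.
Frame index = 6828 × 60 + 32 = 409712.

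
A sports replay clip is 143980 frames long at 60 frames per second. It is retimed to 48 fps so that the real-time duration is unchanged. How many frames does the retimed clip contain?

Target frames = source frames × (target rate / source rate) = 143980 × (48)/(60) = 143980 × 4/5 = 115184.

115184 frames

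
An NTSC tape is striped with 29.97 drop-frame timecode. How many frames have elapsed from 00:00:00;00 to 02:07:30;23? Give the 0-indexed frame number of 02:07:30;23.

Complete 10-minute blocks: 12, each 17982 frames → 215784.
Remaining 7 whole minutes in the current block: 1800 + 6 × 1798 = 12588 frames.
Within the current minute: 30 × 30 + 23 − 2 = 921 (labels ;00/;01 skipped at this minute). Total = 215784 + 12588 + 921 = 229293.

229293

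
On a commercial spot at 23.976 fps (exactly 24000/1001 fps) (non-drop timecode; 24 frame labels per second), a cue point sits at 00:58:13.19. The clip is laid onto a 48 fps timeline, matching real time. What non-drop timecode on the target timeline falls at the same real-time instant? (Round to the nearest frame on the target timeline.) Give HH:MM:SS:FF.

Source frame index: (0×3600 + 58×60 + 13) × 24 + 19 = 83851.
Real time: 83851 / (24000/1001) = 83934851/24000 s.
Target frame: (83934851/24000) × (48) = 83934851/500 ≈ 167869.702 → 167870.
At 48 labels/s: frame 167870 → 00:58:17:14.

00:58:17:14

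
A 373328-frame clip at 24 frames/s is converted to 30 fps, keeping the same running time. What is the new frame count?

466660 frames

Target frames = source frames × (target rate / source rate) = 373328 × (30)/(24) = 373328 × 5/4 = 466660.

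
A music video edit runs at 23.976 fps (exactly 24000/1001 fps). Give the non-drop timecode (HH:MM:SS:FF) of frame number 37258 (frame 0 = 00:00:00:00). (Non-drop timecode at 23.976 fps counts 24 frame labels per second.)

37258 ÷ 24 = 1552 full seconds, remainder 10 frames.
1552 s = 0 h 25 min 52 s.
Timecode: 00:25:52:10.

00:25:52:10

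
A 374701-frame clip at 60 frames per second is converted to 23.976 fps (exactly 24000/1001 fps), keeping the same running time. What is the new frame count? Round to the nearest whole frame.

149731 frames

Frames at target rate = 374701 × (24000/1001) / (60) = 149880400/1001 ≈ 149730.669.
Nearest whole frame: 149731.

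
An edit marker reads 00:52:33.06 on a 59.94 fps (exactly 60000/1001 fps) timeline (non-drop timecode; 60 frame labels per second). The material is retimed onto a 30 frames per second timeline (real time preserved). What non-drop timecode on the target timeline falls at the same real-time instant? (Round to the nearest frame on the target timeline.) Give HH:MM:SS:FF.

Source frame index: (0×3600 + 52×60 + 33) × 60 + 6 = 189186.
Real time: 189186 / (60000/1001) = 31562531/10000 s.
Target frame: (31562531/10000) × (30) = 94687593/1000 ≈ 94687.593 → 94688.
At 30 labels/s: frame 94688 → 00:52:36:08.

00:52:36:08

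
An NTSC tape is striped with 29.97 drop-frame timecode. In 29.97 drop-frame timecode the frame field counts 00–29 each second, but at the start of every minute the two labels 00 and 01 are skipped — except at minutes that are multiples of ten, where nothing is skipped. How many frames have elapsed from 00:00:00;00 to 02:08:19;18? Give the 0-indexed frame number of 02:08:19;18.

230756

As if non-drop at 30 labels/s: (2 × 3600 + 8 × 60 + 19) × 30 + 18 = 230988.
Minute boundaries passed: 128; those not divisible by 10: 128 − 12 = 116; dropped labels = 2 × 116 = 232.
Actual frame index = 230988 − 232 = 230756.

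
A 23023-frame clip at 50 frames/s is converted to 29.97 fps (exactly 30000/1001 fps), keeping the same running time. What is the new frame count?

13800 frames

Target frames = source frames × (target rate / source rate) = 23023 × (30000/1001)/(50) = 23023 × 600/1001 = 13800.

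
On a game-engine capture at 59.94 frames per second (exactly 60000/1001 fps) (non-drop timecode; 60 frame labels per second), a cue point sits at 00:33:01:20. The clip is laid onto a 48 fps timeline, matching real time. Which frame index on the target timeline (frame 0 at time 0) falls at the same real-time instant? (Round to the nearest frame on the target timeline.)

Source frame index: (0×3600 + 33×60 + 1) × 60 + 20 = 118880.
Real time: 118880 / (60000/1001) = 743743/375 s.
Target frame: (743743/375) × (48) = 11899888/125 ≈ 95199.104 → 95199.

frame 95199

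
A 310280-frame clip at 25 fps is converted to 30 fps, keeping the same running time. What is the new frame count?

372336 frames

Target frames = source frames × (target rate / source rate) = 310280 × (30)/(25) = 310280 × 6/5 = 372336.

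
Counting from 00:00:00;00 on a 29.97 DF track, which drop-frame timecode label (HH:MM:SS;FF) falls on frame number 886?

Ten DF minutes hold 17982 frames, so frame 886 lies in block 0 (frames 0–17981) with 886 frames into that block.
The block's first minute is 1800 frames and the rest 1798 each; 886 frames reaches minute 0, so 0 × 18 + 0 × 2 = 0 labels have been skipped so far.
Adding those back, label number 886 + 0 = 886 at 30 labels/s is 29 s + 16 f = 0 h 0 min 29 s frame 16, i.e. 00:00:29;16.

00:00:29;16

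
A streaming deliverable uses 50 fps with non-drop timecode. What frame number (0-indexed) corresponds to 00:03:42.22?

Total seconds to the label: (0 × 3600 + 3 × 60 + 42) = 222.
Frame index = 222 × 50 + 22 = 11122.

11122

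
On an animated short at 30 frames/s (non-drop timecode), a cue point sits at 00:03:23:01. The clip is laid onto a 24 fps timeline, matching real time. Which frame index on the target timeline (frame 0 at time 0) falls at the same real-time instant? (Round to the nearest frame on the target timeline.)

frame 4873

Source frame index: (0×3600 + 3×60 + 23) × 30 + 1 = 6091.
Real time: 6091 / (30) = 6091/30 s.
Target frame: (6091/30) × (24) = 24364/5 ≈ 4872.800 → 4873.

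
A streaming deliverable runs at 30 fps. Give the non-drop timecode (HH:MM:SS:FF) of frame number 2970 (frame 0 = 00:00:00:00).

00:01:39:00

2970 ÷ 30 = 99 full seconds, remainder 0 frames.
99 s = 0 h 1 min 39 s.
Timecode: 00:01:39:00.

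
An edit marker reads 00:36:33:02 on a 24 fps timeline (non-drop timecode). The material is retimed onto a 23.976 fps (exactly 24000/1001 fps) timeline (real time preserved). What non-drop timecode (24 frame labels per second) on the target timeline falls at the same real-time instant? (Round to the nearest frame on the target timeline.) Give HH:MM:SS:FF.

00:36:30:21

Source frame index: (0×3600 + 36×60 + 33) × 24 + 2 = 52634.
Real time: 52634 / (24) = 26317/12 s.
Target frame: (26317/12) × (24000/1001) = 52634000/1001 ≈ 52581.419 → 52581.
At 24 labels/s: frame 52581 → 00:36:30:21.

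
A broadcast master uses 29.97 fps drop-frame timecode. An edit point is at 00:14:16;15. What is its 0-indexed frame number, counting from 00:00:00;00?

As if non-drop at 30 labels/s: (0 × 3600 + 14 × 60 + 16) × 30 + 15 = 25695.
Minute boundaries passed: 14; those not divisible by 10: 14 − 1 = 13; dropped labels = 2 × 13 = 26.
Actual frame index = 25695 − 26 = 25669.

25669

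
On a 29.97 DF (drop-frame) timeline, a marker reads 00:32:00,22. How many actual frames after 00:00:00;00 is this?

As if non-drop at 30 labels/s: (0 × 3600 + 32 × 60 + 0) × 30 + 22 = 57622.
Minute boundaries passed: 32; those not divisible by 10: 32 − 3 = 29; dropped labels = 2 × 29 = 58.
Actual frame index = 57622 − 58 = 57564.

57564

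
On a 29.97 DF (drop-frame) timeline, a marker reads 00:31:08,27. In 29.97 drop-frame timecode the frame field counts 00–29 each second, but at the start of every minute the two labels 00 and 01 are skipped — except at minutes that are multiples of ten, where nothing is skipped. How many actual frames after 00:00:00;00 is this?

Complete 10-minute blocks: 3, each 17982 frames → 53946.
Remaining 1 whole minute in the current block: 1800 + 0 × 1798 = 1800 frames.
Within the current minute: 8 × 30 + 27 − 2 = 265 (labels ;00/;01 skipped at this minute). Total = 53946 + 1800 + 265 = 56011.

56011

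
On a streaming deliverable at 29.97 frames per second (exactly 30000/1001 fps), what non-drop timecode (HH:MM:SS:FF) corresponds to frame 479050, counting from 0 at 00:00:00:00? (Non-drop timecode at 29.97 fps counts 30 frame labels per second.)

479050 ÷ 30 = 15968 full seconds, remainder 10 frames.
15968 s = 4 h 26 min 8 s.
Timecode: 04:26:08:10.

04:26:08:10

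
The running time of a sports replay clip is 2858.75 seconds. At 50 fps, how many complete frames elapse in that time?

Frames = 2858.75 × 50 = 285875/2 ≈ 142937.5000.
Complete frames: 142937.

142937 frames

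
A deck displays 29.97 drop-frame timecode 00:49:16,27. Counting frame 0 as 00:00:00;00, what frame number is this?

88617

Complete 10-minute blocks: 4, each 17982 frames → 71928.
Remaining 9 whole minutes in the current block: 1800 + 8 × 1798 = 16184 frames.
Within the current minute: 16 × 30 + 27 − 2 = 505 (labels ;00/;01 skipped at this minute). Total = 71928 + 16184 + 505 = 88617.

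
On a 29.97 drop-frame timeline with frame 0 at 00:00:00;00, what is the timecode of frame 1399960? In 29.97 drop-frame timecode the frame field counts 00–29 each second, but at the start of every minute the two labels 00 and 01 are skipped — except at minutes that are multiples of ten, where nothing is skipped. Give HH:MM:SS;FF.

Each 10-minute DF block holds 10 × 60 × 30 − 9 × 2 = 17982 frames. 1399960 ÷ 17982 → 77 full blocks, remainder 15346.
Within the partial block the first minute is 1800 frames and each further minute 1798, so 8 further minute boundaries passed. Total skipped labels = 18 × 77 + 2 × 8 = 1402.
Non-drop label index = 1399960 + 1402 = 1401362; at 30 labels/s that is 12:58:32:02, i.e. DF 12:58:32;02.

12:58:32;02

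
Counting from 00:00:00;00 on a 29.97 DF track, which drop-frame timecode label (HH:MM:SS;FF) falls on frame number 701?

Ten DF minutes hold 17982 frames, so frame 701 lies in block 0 (frames 0–17981) with 701 frames into that block.
The block's first minute is 1800 frames and the rest 1798 each; 701 frames reaches minute 0, so 0 × 18 + 0 × 2 = 0 labels have been skipped so far.
Adding those back, label number 701 + 0 = 701 at 30 labels/s is 23 s + 11 f = 0 h 0 min 23 s frame 11, i.e. 00:00:23;11.

00:00:23;11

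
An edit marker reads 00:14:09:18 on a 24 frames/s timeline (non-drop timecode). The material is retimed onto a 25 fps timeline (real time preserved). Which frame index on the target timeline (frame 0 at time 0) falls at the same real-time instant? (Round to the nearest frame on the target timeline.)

frame 21244

Source frame index: (0×3600 + 14×60 + 9) × 24 + 18 = 20394.
Real time: 20394 / (24) = 3399/4 s.
Target frame: (3399/4) × (25) = 84975/4 ≈ 21243.750 → 21244.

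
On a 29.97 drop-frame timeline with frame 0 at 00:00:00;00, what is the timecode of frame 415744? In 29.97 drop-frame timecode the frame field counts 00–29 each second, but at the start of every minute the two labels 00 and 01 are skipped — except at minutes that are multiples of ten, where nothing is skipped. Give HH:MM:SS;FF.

03:51:12;00

Each 10-minute DF block holds 10 × 60 × 30 − 9 × 2 = 17982 frames. 415744 ÷ 17982 → 23 full blocks, remainder 2158.
Within the partial block the first minute is 1800 frames and each further minute 1798, so 1 further minute boundary passed. Total skipped labels = 18 × 23 + 2 × 1 = 416.
Non-drop label index = 415744 + 416 = 416160; at 30 labels/s that is 03:51:12:00, i.e. DF 03:51:12;00.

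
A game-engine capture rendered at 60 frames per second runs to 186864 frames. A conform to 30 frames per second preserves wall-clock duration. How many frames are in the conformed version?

Target frames = source frames × (target rate / source rate) = 186864 × (30)/(60) = 186864 × 1/2 = 93432.

93432 frames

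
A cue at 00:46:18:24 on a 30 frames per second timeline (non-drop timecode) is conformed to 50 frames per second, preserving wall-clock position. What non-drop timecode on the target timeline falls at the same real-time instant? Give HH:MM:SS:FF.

00:46:18:40

Source frame index: (0×3600 + 46×60 + 18) × 30 + 24 = 83364.
Real time: 83364 / (30) = 13894/5 s.
Target frame: (13894/5) × (50) = 138940.
At 50 labels/s: frame 138940 → 00:46:18:40.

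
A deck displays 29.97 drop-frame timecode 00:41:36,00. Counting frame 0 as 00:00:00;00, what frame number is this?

74806

As if non-drop at 30 labels/s: (0 × 3600 + 41 × 60 + 36) × 30 + 0 = 74880.
Minute boundaries passed: 41; those not divisible by 10: 41 − 4 = 37; dropped labels = 2 × 37 = 74.
Actual frame index = 74880 − 74 = 74806.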